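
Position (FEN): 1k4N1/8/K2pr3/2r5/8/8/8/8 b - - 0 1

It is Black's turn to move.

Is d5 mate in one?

yes

After d5: white king on a6; in check: yes, from the black rook on e6.
King squares — a5: attacked by Rc5; b5: attacked by Rc5; b6: attacked by Re6; a7: attacked by Kb8; b7: attacked by Kb8.
White has no legal moves → checkmate.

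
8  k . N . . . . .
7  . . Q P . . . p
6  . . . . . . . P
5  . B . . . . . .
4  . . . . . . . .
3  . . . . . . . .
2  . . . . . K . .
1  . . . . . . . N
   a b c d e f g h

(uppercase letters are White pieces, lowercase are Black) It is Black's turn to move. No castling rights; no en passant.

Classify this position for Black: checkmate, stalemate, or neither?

stalemate

Black to move; black king on a8.
In check: no.
King squares — a7: attacked by Qc7; b7: attacked by Qc7; b8: attacked by Qc7.
Legal moves for Black: none.
Not in check and no legal moves → stalemate.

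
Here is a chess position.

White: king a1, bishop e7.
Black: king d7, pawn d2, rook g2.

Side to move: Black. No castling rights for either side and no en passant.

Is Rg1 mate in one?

After Rg1: white king on a1; in check: yes, from the black rook on g1.
White has 2 legal replies: Kb2, Ka2.
In check but a legal move exists → not checkmate.

no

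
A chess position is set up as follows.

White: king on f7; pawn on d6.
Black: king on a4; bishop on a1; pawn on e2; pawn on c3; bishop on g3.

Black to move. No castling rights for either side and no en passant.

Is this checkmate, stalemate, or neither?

Black to move; black king on a4.
In check: no.
Legal moves for Black: Kb5, Ka5, Kb4, Kb3, Ka3, Bxd6, Be5, Bh4, Bf4, Bh2, Bf2, Be1, Bb2, c2, e1=Q, e1=R, e1=B, e1=N.
Black has 18 legal moves and is not in check → neither.

neither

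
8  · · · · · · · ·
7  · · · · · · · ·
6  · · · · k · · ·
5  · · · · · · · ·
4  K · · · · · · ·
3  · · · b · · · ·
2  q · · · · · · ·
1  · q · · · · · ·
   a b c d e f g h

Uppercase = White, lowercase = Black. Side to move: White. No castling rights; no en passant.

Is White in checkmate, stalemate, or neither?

White to move; white king on a4.
In check: yes, from the black queen on a2.
King squares — a3: attacked by Qa2; b3: attacked by Qb1; b4: attacked by Qb1; a5: attacked by Qa2; b5: attacked by Qb1.
Legal moves for White: none.
In check with no legal moves → checkmate.

checkmate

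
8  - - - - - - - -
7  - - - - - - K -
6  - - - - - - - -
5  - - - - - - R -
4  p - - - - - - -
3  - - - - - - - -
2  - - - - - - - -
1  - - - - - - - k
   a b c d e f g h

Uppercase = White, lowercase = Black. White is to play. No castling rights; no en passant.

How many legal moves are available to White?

White to move; king on g7.
In check: no.
Legal moves: Kh8, Kg8, Kf8, Kh7, Kf7, Kh6, Kg6, Kf6, Rg6, Rh5+, Rf5, Re5, Rd5, Rc5, Rb5, Ra5, Rg4, Rg3, Rg2, Rg1+.
Count: 20.

20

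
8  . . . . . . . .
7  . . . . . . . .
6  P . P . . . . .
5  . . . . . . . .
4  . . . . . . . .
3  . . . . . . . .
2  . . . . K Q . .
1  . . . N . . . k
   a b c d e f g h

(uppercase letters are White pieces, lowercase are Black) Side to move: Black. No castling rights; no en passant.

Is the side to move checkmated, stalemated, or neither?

Black to move; black king on h1.
In check: no.
King squares — g1: attacked by Qf2; g2: attacked by Qf2; h2: attacked by Qf2.
Legal moves for Black: none.
Not in check and no legal moves → stalemate.

stalemate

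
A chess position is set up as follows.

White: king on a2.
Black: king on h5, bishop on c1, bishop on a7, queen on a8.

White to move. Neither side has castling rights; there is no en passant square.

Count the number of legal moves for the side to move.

White to move; king on a2.
In check: no.
Legal moves: Kb3, Kb1, Ka1.
Count: 3.

3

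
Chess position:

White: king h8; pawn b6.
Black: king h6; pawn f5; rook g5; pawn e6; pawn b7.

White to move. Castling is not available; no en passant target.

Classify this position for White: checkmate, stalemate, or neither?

White to move; white king on h8.
In check: no.
King squares — g7: attacked by Rg5; h7: attacked by Kh6; g8: attacked by Rg5.
Legal moves for White: none.
Not in check and no legal moves → stalemate.

stalemate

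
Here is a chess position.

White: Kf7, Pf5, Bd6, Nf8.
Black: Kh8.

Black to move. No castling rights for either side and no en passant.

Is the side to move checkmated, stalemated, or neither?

Black to move; black king on h8.
In check: no.
King squares — g7: attacked by Kf7; h7: attacked by Nf8; g8: attacked by Kf7.
Legal moves for Black: none.
Not in check and no legal moves → stalemate.

stalemate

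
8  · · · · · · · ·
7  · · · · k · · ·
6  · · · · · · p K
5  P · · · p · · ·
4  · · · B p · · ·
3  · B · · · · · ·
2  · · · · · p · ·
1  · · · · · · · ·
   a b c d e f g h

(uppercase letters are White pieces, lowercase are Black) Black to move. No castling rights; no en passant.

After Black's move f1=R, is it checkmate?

After f1=R: white king on h6; in check: no.
White is not in check, so this cannot be checkmate.

no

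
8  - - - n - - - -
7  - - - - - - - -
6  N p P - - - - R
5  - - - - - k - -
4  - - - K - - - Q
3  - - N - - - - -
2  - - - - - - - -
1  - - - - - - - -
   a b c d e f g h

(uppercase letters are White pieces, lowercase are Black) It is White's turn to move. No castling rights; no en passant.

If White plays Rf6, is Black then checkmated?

yes

After Rf6: black king on f5; in check: yes, from the white rook on f6.
King squares — e4: attacked by Nc3; f4: attacked by Qh4; g4: attacked by Qh4; e5: attacked by Kd4; g5: attacked by Qh4; e6: attacked by Rf6; f6: attacked by Qh4; g6: attacked by Rf6.
Black has no legal moves → checkmate.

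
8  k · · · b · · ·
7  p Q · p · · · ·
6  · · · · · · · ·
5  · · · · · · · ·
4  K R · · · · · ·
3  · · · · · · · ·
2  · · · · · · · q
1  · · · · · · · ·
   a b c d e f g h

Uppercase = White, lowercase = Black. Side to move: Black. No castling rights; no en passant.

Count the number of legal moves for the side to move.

Black to move; king on a8.
In check: yes, from the white queen on b7.
Legal moves: none.
Count: 0.

0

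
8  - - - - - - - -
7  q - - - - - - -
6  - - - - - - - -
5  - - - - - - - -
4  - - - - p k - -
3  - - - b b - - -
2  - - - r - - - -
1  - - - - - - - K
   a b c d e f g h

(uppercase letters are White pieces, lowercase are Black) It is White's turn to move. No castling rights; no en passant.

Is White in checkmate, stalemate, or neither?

stalemate

White to move; white king on h1.
In check: no.
King squares — g1: attacked by Be3; g2: attacked by Rd2; h2: attacked by Rd2.
Legal moves for White: none.
Not in check and no legal moves → stalemate.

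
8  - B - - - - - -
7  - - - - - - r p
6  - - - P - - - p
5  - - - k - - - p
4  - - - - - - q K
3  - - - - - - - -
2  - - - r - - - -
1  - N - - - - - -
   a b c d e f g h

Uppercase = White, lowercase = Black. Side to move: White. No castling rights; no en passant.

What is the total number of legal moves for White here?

0

White to move; king on h4.
In check: yes, from the black queen on g4.
Legal moves: none.
Count: 0.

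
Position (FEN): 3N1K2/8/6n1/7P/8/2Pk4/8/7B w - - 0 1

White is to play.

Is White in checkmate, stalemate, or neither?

neither

White to move; white king on f8.
In check: yes, from the black knight on g6.
King squares — e7: attacked by Ng6; f7: available; g7: available; e8: available; g8: available.
Legal moves for White: Kg8, Ke8, Kg7, Kf7, hxg6.
White is in check but has 5 legal moves → neither.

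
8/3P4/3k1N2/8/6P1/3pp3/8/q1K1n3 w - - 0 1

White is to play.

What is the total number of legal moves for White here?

0

White to move; king on c1.
In check: yes, from the black queen on a1.
Legal moves: none.
Count: 0.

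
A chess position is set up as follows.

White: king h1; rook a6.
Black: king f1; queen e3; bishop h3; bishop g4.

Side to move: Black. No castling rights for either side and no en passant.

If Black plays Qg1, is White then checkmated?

yes

After Qg1: white king on h1; in check: yes, from the black queen on g1.
King squares — g1: attacked by Kf1; g2: attacked by Kf1; h2: attacked by Qg1.
White has no legal moves → checkmate.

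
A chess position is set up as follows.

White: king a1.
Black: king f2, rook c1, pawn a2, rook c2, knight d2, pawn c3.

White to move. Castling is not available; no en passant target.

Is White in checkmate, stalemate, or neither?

White to move; white king on a1.
In check: yes, from the black rook on c1.
King squares — b1: attacked by Rc1; a2: attacked by Rc2; b2: attacked by Rc2.
Legal moves for White: none.
In check with no legal moves → checkmate.

checkmate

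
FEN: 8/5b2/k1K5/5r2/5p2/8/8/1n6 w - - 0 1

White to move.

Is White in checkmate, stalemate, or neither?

White to move; white king on c6.
In check: no.
Legal moves for White: Kd7, Kc7, Kd6.
White has 3 legal moves and is not in check → neither.

neither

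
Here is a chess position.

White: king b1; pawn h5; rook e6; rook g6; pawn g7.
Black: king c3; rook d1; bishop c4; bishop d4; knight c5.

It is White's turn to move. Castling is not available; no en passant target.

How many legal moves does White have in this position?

0

White to move; king on b1.
In check: yes, from the black rook on d1.
Legal moves: none.
Count: 0.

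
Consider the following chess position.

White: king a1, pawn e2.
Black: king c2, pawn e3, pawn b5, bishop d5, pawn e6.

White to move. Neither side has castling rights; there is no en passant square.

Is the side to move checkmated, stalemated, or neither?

stalemate

White to move; white king on a1.
In check: no.
King squares — b1: attacked by Kc2; a2: attacked by Bd5; b2: attacked by Kc2.
Legal moves for White: none.
Not in check and no legal moves → stalemate.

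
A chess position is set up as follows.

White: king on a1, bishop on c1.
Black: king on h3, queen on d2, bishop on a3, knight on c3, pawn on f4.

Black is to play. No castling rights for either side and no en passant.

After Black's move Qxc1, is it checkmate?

After Qxc1: white king on a1; in check: yes, from the black queen on c1.
King squares — b1: attacked by Qc1; a2: attacked by Nc3; b2: attacked by Qc1.
White has no legal moves → checkmate.

yes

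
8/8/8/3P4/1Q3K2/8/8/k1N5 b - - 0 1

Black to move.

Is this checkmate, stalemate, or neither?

Black to move; black king on a1.
In check: no.
King squares — b1: attacked by Qb4; a2: attacked by Nc1; b2: attacked by Qb4.
Legal moves for Black: none.
Not in check and no legal moves → stalemate.

stalemate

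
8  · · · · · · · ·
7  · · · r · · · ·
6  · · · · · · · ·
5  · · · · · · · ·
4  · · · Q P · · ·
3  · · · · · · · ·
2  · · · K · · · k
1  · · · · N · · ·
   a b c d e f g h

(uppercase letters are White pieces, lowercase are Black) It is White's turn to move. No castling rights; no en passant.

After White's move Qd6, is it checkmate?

no

After Qd6: black king on h2; in check: yes, from the white queen on d6.
Black has 4 legal replies: Kh3, Kh1, Kg1, Rxd6+.
In check but a legal move exists → not checkmate.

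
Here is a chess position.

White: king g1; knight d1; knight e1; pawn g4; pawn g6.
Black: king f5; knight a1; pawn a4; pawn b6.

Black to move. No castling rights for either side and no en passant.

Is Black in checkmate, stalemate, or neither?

Black to move; black king on f5.
In check: yes, from the white pawn on g4.
Legal moves for Black: Kxg6, Kf6, Ke6, Kg5, Ke5, Kxg4, Kf4, Ke4.
Black is in check but has 8 legal moves → neither.

neither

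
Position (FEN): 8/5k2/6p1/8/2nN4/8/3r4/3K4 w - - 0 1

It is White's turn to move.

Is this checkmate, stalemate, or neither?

White to move; white king on d1.
In check: yes, from the black rook on d2.
King squares — c1: available; e1: available; c2: attacked by Rd2; d2: attacked by Nc4; e2: attacked by Rd2.
Legal moves for White: Ke1, Kc1.
White is in check but has 2 legal moves → neither.

neither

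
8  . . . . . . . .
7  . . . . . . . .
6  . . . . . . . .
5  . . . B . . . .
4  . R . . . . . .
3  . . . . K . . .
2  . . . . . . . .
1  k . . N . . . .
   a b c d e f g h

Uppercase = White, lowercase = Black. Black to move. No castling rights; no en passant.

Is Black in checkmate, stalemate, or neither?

stalemate

Black to move; black king on a1.
In check: no.
King squares — b1: attacked by Rb4; a2: attacked by Bd5; b2: attacked by Nd1.
Legal moves for Black: none.
Not in check and no legal moves → stalemate.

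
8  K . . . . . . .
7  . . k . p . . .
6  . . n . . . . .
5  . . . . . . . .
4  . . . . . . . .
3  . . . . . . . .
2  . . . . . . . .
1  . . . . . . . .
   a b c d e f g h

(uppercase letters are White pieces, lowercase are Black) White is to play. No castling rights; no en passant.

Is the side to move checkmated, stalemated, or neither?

stalemate

White to move; white king on a8.
In check: no.
King squares — a7: attacked by Nc6; b7: attacked by Kc7; b8: attacked by Nc6.
Legal moves for White: none.
Not in check and no legal moves → stalemate.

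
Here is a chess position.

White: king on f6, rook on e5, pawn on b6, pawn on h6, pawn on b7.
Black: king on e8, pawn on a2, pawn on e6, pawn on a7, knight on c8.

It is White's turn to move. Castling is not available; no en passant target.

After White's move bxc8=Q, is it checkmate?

After bxc8=Q: black king on e8; in check: yes, from the white queen on c8.
King squares — d7: attacked by Qc8; e7: attacked by Kf6; f7: attacked by Kf6; d8: attacked by Qc8; f8: attacked by Qc8.
Black has no legal moves → checkmate.

yes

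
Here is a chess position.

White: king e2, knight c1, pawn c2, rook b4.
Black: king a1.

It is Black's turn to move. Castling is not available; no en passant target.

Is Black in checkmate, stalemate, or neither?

Black to move; black king on a1.
In check: no.
King squares — b1: attacked by Rb4; a2: attacked by Nc1; b2: attacked by Rb4.
Legal moves for Black: none.
Not in check and no legal moves → stalemate.

stalemate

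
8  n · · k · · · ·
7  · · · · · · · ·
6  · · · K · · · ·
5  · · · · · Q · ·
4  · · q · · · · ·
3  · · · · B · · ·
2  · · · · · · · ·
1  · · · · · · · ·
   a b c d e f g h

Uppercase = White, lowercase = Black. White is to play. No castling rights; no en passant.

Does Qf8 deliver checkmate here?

yes

After Qf8: black king on d8; in check: yes, from the white queen on f8.
King squares — c7: attacked by Kd6; d7: attacked by Kd6; e7: attacked by Kd6; c8: attacked by Qf8; e8: attacked by Qf8.
Black has no legal moves → checkmate.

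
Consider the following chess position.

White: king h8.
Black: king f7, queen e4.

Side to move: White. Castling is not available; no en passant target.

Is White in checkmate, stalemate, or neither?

stalemate

White to move; white king on h8.
In check: no.
King squares — g7: attacked by Kf7; h7: attacked by Qe4; g8: attacked by Kf7.
Legal moves for White: none.
Not in check and no legal moves → stalemate.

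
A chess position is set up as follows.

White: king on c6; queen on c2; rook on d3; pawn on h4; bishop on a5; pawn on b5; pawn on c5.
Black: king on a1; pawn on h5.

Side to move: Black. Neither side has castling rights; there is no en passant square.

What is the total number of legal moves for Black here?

0

Black to move; king on a1.
In check: no.
Legal moves: none.
Count: 0.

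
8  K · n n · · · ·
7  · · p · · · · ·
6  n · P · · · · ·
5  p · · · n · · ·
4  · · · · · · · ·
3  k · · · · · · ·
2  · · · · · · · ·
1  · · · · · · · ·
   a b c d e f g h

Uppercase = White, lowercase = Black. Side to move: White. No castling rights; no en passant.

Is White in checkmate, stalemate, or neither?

stalemate

White to move; white king on a8.
In check: no.
King squares — a7: attacked by Nc8; b7: attacked by Nd8; b8: attacked by Na6.
Legal moves for White: none.
Not in check and no legal moves → stalemate.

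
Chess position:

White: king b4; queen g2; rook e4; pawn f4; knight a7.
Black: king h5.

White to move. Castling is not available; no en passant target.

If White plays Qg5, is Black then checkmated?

yes

After Qg5: black king on h5; in check: yes, from the white queen on g5.
King squares — g4: attacked by Qg5; h4: attacked by Qg5; g5: attacked by Pf4; g6: attacked by Qg5; h6: attacked by Qg5.
Black has no legal moves → checkmate.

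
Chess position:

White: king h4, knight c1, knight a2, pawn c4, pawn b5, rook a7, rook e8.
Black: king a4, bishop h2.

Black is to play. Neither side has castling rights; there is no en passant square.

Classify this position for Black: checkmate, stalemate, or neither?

checkmate

Black to move; black king on a4.
In check: yes, from the white rook on a7.
King squares — a3: attacked by Ra7; b3: attacked by Nc1; b4: attacked by Na2; a5: attacked by Ra7; b5: attacked by Pc4.
Legal moves for Black: none.
In check with no legal moves → checkmate.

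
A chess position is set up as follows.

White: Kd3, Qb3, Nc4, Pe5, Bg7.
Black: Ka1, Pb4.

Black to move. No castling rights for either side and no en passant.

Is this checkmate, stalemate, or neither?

Black to move; black king on a1.
In check: no.
King squares — b1: attacked by Qb3; a2: attacked by Qb3; b2: attacked by Qb3.
Legal moves for Black: none.
Not in check and no legal moves → stalemate.

stalemate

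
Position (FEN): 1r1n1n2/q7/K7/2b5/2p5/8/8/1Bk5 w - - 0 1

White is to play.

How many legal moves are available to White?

0

White to move; king on a6.
In check: yes, from the black queen on a7.
Legal moves: none.
Count: 0.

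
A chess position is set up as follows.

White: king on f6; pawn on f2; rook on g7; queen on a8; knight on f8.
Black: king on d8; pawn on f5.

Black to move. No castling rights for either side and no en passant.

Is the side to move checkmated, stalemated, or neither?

Black to move; black king on d8.
In check: yes, from the white queen on a8.
King squares — c7: attacked by Rg7; d7: attacked by Rg7; e7: attacked by Kf6; c8: attacked by Qa8; e8: attacked by Qa8.
Legal moves for Black: none.
In check with no legal moves → checkmate.

checkmate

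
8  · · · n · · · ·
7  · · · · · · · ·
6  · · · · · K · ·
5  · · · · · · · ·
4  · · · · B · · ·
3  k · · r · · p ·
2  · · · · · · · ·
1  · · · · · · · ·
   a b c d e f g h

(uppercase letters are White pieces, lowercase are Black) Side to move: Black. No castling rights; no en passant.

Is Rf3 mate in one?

no

After Rf3: white king on f6; in check: yes, from the black rook on f3.
White has 7 legal replies: Kg7, Ke7, Kg6, Kg5, Ke5, Bf5, Bxf3.
In check but a legal move exists → not checkmate.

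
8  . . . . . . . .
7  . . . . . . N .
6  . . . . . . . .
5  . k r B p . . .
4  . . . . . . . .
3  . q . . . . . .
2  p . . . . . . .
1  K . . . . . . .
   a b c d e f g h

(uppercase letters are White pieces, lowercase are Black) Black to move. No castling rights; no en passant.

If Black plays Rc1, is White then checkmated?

After Rc1: white king on a1; in check: yes, from the black rook on c1.
King squares — b1: attacked by Rc1; a2: attacked by Qb3; b2: attacked by Qb3.
White has no legal moves → checkmate.

yes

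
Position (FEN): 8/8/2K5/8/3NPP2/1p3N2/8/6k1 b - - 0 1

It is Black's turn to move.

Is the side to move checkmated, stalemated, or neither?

Black to move; black king on g1.
In check: yes, from the white knight on f3.
King squares — f1: available; h1: available; f2: available; g2: available; h2: attacked by Nf3.
Legal moves for Black: Kg2, Kf2, Kh1, Kf1.
Black is in check but has 4 legal moves → neither.

neither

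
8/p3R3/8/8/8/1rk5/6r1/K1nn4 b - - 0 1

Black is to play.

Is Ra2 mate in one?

yes

After Ra2: white king on a1; in check: yes, from the black rook on a2.
King squares — b1: attacked by Rb3; a2: attacked by Nc1; b2: attacked by Nd1.
White has no legal moves → checkmate.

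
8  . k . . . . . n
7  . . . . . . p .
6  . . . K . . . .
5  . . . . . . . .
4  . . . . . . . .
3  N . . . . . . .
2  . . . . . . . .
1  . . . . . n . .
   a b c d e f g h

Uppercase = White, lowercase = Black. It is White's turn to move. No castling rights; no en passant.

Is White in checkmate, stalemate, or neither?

White to move; white king on d6.
In check: no.
Legal moves for White: Ke7, Kd7, Ke6, Kc6, Ke5, Kd5, Kc5, Nb5, Nc4, Nc2, Nb1.
White has 11 legal moves and is not in check → neither.

neither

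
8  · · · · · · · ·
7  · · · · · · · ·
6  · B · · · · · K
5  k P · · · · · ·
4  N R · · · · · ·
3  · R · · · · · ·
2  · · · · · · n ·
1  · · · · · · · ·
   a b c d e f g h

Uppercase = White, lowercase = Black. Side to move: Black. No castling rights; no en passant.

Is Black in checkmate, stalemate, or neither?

Black to move; black king on a5.
In check: yes, from the white bishop on b6.
King squares — a4: attacked by Rb4; b4: attacked by Rb3; b5: attacked by Rb4; a6: attacked by Pb5; b6: attacked by Na4.
Legal moves for Black: none.
In check with no legal moves → checkmate.

checkmate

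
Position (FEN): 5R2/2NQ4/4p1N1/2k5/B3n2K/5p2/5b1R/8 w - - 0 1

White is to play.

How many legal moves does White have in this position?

White to move; king on h4.
In check: yes, from the black bishop on f2.
Legal moves: Kh5, Kg4, Kh3, Rxf2.
Count: 4.

4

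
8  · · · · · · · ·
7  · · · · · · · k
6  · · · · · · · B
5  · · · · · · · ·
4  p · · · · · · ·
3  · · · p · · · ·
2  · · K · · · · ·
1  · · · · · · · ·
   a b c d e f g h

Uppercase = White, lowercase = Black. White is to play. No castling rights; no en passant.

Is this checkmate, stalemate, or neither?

White to move; white king on c2.
In check: yes, from the black pawn on d3.
Legal moves for White: Kxd3, Kc3, Kd2, Kb2, Kd1, Kc1, Kb1.
White is in check but has 7 legal moves → neither.

neither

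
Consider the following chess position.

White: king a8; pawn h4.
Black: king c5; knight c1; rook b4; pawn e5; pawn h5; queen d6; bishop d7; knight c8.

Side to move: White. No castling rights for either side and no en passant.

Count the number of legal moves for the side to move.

White to move; king on a8.
In check: no.
Legal moves: none.
Count: 0.

0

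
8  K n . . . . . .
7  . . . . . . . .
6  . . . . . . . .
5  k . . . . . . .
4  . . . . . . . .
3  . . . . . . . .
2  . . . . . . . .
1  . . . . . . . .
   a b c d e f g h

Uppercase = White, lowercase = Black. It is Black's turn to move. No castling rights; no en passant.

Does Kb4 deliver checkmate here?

no

After Kb4: white king on a8; in check: no.
White is not in check, so this cannot be checkmate.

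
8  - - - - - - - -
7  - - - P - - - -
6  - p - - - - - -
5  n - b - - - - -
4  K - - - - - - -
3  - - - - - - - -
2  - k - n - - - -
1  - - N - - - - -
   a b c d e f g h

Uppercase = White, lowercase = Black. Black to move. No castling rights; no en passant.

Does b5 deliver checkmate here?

no

After b5: white king on a4; in check: yes, from the black pawn on b5.
White has 2 legal replies: Kxb5, Kxa5.
In check but a legal move exists → not checkmate.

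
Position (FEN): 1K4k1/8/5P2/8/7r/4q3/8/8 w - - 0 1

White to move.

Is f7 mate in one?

no

After f7: black king on g8; in check: yes, from the white pawn on f7.
Black has 5 legal replies: Kh8, Kf8, Kh7, Kg7, Kxf7.
In check but a legal move exists → not checkmate.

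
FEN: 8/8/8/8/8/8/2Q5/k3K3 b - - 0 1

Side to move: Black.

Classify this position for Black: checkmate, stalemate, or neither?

Black to move; black king on a1.
In check: no.
King squares — b1: attacked by Qc2; a2: attacked by Qc2; b2: attacked by Qc2.
Legal moves for Black: none.
Not in check and no legal moves → stalemate.

stalemate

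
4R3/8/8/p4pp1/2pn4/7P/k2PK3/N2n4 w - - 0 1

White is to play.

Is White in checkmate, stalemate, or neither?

neither

White to move; white king on e2.
In check: yes, from the black knight on d4.
Legal moves for White: Kf1, Ke1, Kxd1.
White is in check but has 3 legal moves → neither.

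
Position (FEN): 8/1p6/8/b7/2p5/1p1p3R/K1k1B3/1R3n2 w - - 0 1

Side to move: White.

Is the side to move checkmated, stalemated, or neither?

neither

White to move; white king on a2.
In check: yes, from the black pawn on b3.
Legal moves for White: Ka3, Ka1, Rxb3.
White is in check but has 3 legal moves → neither.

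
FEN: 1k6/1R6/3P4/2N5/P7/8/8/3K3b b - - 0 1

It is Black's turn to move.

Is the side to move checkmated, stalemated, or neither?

Black to move; black king on b8.
In check: yes, from the white rook on b7.
Legal moves for Black: Kc8, Ka8, Bxb7.
Black is in check but has 3 legal moves → neither.

neither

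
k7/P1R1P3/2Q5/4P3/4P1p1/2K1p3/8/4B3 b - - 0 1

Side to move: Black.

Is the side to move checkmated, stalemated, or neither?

Black to move; black king on a8.
In check: yes, from the white queen on c6.
King squares — a7: attacked by Rc7; b7: attacked by Qc6; b8: attacked by Pa7.
Legal moves for Black: none.
In check with no legal moves → checkmate.

checkmate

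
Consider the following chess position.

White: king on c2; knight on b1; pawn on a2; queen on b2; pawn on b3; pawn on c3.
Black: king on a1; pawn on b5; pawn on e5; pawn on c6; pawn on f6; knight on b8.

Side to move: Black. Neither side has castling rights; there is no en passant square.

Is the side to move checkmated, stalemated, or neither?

checkmate

Black to move; black king on a1.
In check: yes, from the white queen on b2.
King squares — b1: attacked by Qb2; a2: attacked by Qb2; b2: attacked by Kc2.
Legal moves for Black: none.
In check with no legal moves → checkmate.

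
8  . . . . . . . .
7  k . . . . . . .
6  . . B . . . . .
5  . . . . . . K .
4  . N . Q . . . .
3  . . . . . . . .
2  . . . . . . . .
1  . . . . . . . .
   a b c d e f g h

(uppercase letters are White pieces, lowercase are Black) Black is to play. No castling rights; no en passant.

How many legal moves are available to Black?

Black to move; king on a7.
In check: yes, from the white queen on d4.
Legal moves: Kb8.
Count: 1.

1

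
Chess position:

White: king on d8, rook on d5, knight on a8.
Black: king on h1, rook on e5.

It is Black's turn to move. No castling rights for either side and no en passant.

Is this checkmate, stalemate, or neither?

Black to move; black king on h1.
In check: no.
Legal moves for Black: Re8+, Re7, Re6, Rh5, Rg5, Rf5, Rxd5+, Re4, Re3, Re2, Re1, Kh2, Kg2, Kg1.
Black has 14 legal moves and is not in check → neither.

neither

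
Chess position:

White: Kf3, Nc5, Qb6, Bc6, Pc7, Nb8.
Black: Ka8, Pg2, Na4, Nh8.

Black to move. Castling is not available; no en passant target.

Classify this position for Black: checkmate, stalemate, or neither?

Black to move; black king on a8.
In check: yes, from the white bishop on c6.
King squares — a7: attacked by Qb6; b7: attacked by Nc5; b8: attacked by Qb6.
Legal moves for Black: none.
In check with no legal moves → checkmate.

checkmate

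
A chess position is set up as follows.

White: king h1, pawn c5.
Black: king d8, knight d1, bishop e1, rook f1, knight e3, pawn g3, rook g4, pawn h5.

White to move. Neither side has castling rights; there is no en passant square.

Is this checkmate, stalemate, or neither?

White to move; white king on h1.
In check: yes, from the black rook on f1.
King squares — g1: attacked by Rf1; g2: attacked by Ne3; h2: attacked by Pg3.
Legal moves for White: none.
In check with no legal moves → checkmate.

checkmate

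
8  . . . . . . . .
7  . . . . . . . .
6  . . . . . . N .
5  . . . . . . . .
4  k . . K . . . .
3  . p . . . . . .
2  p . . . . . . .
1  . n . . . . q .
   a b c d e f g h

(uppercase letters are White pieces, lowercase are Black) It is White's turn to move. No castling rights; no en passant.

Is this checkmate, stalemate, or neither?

White to move; white king on d4.
In check: yes, from the black queen on g1.
King squares — c3: attacked by Nb1; d3: available; e3: attacked by Qg1; c4: available; e4: available; c5: attacked by Qg1; d5: available; e5: available.
Legal moves for White: Ke5, Kd5, Ke4, Kc4, Kd3.
White is in check but has 5 legal moves → neither.

neither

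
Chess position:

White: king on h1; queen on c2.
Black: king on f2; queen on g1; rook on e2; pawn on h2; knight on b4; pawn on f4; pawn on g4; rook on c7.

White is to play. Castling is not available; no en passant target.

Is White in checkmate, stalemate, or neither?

checkmate

White to move; white king on h1.
In check: yes, from the black queen on g1.
King squares — g1: attacked by Kf2; g2: attacked by Qg1; h2: attacked by Qg1.
Legal moves for White: none.
In check with no legal moves → checkmate.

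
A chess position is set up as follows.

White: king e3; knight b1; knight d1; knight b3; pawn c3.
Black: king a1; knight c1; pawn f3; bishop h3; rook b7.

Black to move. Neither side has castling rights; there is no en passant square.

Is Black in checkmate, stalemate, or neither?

neither

Black to move; black king on a1.
In check: yes, from the white knight on b3.
King squares — b1: available; a2: available; b2: attacked by Nd1.
Legal moves for Black: Ka2, Kxb1, Rxb3, Nxb3.
Black is in check but has 4 legal moves → neither.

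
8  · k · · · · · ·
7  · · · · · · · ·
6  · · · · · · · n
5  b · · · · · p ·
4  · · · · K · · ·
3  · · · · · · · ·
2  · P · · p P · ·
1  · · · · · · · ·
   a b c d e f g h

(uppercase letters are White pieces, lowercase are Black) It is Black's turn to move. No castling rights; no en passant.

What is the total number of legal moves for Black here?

21

Black to move; king on b8.
In check: no.
Legal moves: Kc8, Ka8, Kc7, Kb7, Ka7, Ng8, Nf7, Nf5, Ng4, Bd8, Bc7, Bb6, Bb4, Bc3, Bd2, Be1, g4, e1=Q+, e1=R+, e1=B, e1=N.
Count: 21.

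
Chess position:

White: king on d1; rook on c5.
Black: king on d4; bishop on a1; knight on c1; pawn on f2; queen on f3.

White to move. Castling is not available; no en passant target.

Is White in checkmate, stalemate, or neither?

White to move; white king on d1.
In check: yes, from the black queen on f3.
Legal moves for White: Kd2, Kc2, Kxc1.
White is in check but has 3 legal moves → neither.

neither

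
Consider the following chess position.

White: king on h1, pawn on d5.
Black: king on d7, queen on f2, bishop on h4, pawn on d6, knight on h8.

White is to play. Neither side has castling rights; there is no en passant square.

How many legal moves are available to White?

White to move; king on h1.
In check: no.
Legal moves: none.
Count: 0.

0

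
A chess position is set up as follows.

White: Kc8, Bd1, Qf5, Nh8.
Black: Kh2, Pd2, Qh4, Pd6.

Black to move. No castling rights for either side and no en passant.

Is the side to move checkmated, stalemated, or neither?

neither

Black to move; black king on h2.
In check: no.
Legal moves for Black include: Qxh8+, Qd8+, Qh7, Qe7, Qh6, Qf6, Qh5, Qg5, Qg4, Qf4, Qe4, Qd4, Qc4+, Qb4, Qa4, Qh3, Qg3, Qf2, ... (list truncated; more exist).
Black has legal moves and is not in check → neither.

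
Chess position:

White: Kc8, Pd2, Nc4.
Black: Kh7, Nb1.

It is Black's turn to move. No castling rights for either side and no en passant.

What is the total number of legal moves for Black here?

Black to move; king on h7.
In check: no.
Legal moves: Kh8, Kg8, Kg7, Kh6, Kg6, Nc3, Na3, Nxd2.
Count: 8.

8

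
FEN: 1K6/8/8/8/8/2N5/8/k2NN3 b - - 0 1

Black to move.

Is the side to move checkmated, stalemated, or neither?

Black to move; black king on a1.
In check: no.
King squares — b1: attacked by Nc3; a2: attacked by Nc3; b2: attacked by Nd1.
Legal moves for Black: none.
Not in check and no legal moves → stalemate.

stalemate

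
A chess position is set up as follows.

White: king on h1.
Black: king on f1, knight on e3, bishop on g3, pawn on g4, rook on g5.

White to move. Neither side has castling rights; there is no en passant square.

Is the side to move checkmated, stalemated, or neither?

stalemate

White to move; white king on h1.
In check: no.
King squares — g1: attacked by Kf1; g2: attacked by Kf1; h2: attacked by Bg3.
Legal moves for White: none.
Not in check and no legal moves → stalemate.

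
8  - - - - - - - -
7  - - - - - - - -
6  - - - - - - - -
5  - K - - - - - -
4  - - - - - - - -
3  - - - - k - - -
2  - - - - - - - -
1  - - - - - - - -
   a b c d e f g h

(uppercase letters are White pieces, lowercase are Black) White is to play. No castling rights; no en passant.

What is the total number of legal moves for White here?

8

White to move; king on b5.
In check: no.
Legal moves: Kc6, Kb6, Ka6, Kc5, Ka5, Kc4, Kb4, Ka4.
Count: 8.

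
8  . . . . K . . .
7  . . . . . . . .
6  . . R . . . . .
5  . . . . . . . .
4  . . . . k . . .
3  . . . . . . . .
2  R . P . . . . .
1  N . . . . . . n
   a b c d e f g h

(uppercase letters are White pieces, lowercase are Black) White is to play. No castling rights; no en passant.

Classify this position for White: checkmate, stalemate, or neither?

White to move; white king on e8.
In check: no.
Legal moves for White include: Kf8, Kd8, Kf7, Ke7, Kd7, Rc8, Rc7, Rh6, Rg6, Rf6, Re6+, Rd6, Rb6, Rca6, Rc5, Rc4+, Rc3, Ra8, ... (list truncated; more exist).
White has legal moves and is not in check → neither.

neither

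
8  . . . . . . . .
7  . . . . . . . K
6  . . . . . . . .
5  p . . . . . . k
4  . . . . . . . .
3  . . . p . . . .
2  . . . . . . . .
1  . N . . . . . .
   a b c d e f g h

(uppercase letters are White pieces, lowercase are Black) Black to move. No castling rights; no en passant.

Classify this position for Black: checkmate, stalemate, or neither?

Black to move; black king on h5.
In check: no.
Legal moves for Black: Kg5, Kh4, Kg4, a4, d2.
Black has 5 legal moves and is not in check → neither.

neither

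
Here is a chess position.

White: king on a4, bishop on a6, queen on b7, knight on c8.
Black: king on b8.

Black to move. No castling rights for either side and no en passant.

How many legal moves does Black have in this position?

0

Black to move; king on b8.
In check: yes, from the white queen on b7.
Legal moves: none.
Count: 0.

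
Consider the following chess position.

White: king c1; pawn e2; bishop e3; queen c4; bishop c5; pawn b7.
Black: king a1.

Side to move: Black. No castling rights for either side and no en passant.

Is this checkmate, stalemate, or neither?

Black to move; black king on a1.
In check: no.
King squares — b1: attacked by Kc1; a2: attacked by Qc4; b2: attacked by Kc1.
Legal moves for Black: none.
Not in check and no legal moves → stalemate.

stalemate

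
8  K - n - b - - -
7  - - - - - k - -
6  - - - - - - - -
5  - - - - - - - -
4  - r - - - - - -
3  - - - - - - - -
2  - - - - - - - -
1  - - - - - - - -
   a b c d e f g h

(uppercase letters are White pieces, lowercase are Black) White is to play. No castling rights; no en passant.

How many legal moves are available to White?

0

White to move; king on a8.
In check: no.
Legal moves: none.
Count: 0.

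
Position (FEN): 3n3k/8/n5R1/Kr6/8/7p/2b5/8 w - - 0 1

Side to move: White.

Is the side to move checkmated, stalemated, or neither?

White to move; white king on a5.
In check: yes, from the black rook on b5.
King squares — a4: attacked by Bc2; b4: attacked by Rb5; b5: available; a6: available; b6: attacked by Rb5.
Legal moves for White: Kxa6, Kxb5.
White is in check but has 2 legal moves → neither.

neither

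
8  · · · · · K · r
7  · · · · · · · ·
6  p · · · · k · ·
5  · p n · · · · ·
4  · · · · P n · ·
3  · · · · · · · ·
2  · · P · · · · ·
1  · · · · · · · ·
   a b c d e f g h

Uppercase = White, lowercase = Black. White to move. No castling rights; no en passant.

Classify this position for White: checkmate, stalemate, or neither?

checkmate

White to move; white king on f8.
In check: yes, from the black rook on h8.
King squares — e7: attacked by Kf6; f7: attacked by Kf6; g7: attacked by Kf6; e8: attacked by Rh8; g8: attacked by Rh8.
Legal moves for White: none.
In check with no legal moves → checkmate.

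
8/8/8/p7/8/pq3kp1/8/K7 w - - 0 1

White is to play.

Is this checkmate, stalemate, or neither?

White to move; white king on a1.
In check: no.
King squares — b1: attacked by Qb3; a2: attacked by Qb3; b2: attacked by Pa3.
Legal moves for White: none.
Not in check and no legal moves → stalemate.

stalemate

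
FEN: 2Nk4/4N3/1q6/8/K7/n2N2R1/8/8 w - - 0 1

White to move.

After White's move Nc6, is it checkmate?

no

After Nc6: black king on d8; in check: yes, from the white knight on c6.
Black has 5 legal replies: Ke8, Kxc8, Kd7, Kc7, Qxc6+.
In check but a legal move exists → not checkmate.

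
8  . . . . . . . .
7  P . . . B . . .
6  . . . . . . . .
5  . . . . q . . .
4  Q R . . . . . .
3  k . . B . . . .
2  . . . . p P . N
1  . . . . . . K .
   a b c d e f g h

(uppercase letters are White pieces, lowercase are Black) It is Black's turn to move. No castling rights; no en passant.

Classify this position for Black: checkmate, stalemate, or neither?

checkmate

Black to move; black king on a3.
In check: yes, from the white queen on a4.
King squares — a2: attacked by Qa4; b2: attacked by Rb4; b3: attacked by Qa4; a4: attacked by Rb4; b4: attacked by Qa4.
Legal moves for Black: none.
In check with no legal moves → checkmate.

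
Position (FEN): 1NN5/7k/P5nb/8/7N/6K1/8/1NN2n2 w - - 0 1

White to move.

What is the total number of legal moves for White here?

White to move; king on g3.
In check: yes, from the black knight on f1.
Legal moves: Kg4, Kh3, Kf3, Kg2, Kf2.
Count: 5.

5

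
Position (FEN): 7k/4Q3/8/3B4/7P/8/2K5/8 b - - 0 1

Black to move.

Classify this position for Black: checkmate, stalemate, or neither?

Black to move; black king on h8.
In check: no.
King squares — g7: attacked by Qe7; h7: attacked by Qe7; g8: attacked by Bd5.
Legal moves for Black: none.
Not in check and no legal moves → stalemate.

stalemate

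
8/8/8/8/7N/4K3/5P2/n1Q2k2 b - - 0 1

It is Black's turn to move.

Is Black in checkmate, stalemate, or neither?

Black to move; black king on f1.
In check: yes, from the white queen on c1.
King squares — e1: attacked by Qc1; g1: attacked by Qc1; e2: attacked by Ke3; f2: attacked by Ke3; g2: attacked by Nh4.
Legal moves for Black: none.
In check with no legal moves → checkmate.

checkmate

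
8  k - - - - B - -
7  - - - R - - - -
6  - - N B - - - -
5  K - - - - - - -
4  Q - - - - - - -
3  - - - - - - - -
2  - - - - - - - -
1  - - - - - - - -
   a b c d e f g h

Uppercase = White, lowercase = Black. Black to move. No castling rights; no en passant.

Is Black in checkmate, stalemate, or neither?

stalemate

Black to move; black king on a8.
In check: no.
King squares — a7: attacked by Nc6; b7: attacked by Rd7; b8: attacked by Nc6.
Legal moves for Black: none.
Not in check and no legal moves → stalemate.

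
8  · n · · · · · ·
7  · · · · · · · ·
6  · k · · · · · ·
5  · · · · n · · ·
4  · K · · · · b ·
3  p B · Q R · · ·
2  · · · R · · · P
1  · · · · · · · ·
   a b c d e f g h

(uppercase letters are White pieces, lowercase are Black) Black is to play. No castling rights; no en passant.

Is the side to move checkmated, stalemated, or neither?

Black to move; black king on b6.
In check: no.
Legal moves for Black include: Nbd7, Nbc6+, Na6+, Kc7, Kb7, Ka7, Kc6, Nf7, Ned7, Ng6, Nec6+, Nc4, Nf3, Nxd3+, Bc8, Bd7, Be6, Bh5, ... (list truncated; more exist).
Black has legal moves and is not in check → neither.

neither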